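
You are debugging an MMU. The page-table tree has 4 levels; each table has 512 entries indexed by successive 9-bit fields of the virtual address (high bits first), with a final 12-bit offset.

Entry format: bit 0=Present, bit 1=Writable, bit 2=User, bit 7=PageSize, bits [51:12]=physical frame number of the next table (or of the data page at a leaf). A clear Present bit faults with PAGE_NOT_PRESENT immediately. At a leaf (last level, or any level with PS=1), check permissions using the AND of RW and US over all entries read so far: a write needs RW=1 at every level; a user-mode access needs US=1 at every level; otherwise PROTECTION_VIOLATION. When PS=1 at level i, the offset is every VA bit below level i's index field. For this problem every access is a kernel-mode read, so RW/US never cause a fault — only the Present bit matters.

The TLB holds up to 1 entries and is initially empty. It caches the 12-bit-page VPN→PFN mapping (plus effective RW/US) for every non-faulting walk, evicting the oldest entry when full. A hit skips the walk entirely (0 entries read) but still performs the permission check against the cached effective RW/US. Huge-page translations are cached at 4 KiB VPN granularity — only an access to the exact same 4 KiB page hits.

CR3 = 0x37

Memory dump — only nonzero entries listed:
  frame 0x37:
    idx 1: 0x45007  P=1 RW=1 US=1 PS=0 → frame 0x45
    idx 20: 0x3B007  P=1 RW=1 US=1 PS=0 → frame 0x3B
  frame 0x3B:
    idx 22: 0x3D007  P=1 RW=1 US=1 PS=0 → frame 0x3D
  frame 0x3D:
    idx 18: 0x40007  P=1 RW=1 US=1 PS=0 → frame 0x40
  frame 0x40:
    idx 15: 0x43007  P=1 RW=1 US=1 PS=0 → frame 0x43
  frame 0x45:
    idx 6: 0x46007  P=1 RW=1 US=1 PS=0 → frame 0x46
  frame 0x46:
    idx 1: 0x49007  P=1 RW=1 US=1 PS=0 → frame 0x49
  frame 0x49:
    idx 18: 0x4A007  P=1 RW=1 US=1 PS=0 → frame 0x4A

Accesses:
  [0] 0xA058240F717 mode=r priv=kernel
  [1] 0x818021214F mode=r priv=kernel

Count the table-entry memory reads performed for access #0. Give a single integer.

Walk each access:
#0 VA=0xA058240F717 (r,kernel):
  [0] read 0x37 idx=20: raw=0x3B007 flags P=1 W=1 U=1 S=0
  [1] read 0x3B idx=22: raw=0x3D007 flags P=1 W=1 U=1 S=0
  [2] read 0x3D idx=18: raw=0x40007 flags P=1 W=1 U=1 S=0
  [3] read 0x40 idx=15: raw=0x43007 flags P=1 W=1 U=1 S=0
  ⇒ phys 0x43717  [4 reads]
#1 VA=0x818021214F (r,kernel):
  [0] read 0x37 idx=1: raw=0x45007 flags P=1 W=1 U=1 S=0
  [1] read 0x45 idx=6: raw=0x46007 flags P=1 W=1 U=1 S=0
  [2] read 0x46 idx=1: raw=0x49007 flags P=1 W=1 U=1 S=0
  [3] read 0x49 idx=18: raw=0x4A007 flags P=1 W=1 U=1 S=0
  ⇒ phys 0x4A14F  [4 reads]

Entries read for #0: 4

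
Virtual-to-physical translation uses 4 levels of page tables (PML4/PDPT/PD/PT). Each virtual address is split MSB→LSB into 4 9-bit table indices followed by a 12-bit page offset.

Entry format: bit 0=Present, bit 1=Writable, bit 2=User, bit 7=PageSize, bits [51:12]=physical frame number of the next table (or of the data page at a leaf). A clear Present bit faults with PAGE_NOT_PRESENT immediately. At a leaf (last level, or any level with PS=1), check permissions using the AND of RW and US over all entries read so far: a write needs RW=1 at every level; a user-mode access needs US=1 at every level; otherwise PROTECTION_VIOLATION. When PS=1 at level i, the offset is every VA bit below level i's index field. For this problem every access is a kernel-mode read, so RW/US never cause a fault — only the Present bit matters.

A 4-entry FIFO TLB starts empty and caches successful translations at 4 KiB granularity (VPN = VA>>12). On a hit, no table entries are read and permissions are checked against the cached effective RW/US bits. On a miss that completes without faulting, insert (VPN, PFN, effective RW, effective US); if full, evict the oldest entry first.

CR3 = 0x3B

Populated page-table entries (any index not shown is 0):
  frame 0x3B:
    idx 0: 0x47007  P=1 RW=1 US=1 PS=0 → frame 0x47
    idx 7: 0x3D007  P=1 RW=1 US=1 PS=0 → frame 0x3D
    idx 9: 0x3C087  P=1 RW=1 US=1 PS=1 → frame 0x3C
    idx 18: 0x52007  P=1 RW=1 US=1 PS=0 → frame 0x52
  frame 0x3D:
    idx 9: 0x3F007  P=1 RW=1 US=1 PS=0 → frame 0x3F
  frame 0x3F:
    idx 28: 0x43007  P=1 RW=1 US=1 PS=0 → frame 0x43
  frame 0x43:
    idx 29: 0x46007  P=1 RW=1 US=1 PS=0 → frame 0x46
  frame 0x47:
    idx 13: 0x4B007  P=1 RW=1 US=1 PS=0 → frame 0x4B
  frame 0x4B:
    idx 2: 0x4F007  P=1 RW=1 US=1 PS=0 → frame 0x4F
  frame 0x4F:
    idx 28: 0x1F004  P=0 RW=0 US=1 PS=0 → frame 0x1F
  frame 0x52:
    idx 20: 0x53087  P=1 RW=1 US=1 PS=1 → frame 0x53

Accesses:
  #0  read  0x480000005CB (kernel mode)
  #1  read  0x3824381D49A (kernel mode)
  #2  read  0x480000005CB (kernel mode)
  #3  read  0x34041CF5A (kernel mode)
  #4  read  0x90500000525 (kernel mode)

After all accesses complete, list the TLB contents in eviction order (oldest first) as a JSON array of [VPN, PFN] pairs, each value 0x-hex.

Per-access translation:
#0 VA=0x480000005CB (r,kernel):
  L0: frame=0x3B idx=9 entry=0x3C087 [P=1 RW=1 US=1 PS=1]
  ✓ 0x3C5CB (huge @L0)  — 1 lookups
#1 VA=0x3824381D49A (r,kernel):
  L0: frame=0x3B idx=7 entry=0x3D007 [P=1 RW=1 US=1 PS=0]
  L1: frame=0x3D idx=9 entry=0x3F007 [P=1 RW=1 US=1 PS=0]
  L2: frame=0x3F idx=28 entry=0x43007 [P=1 RW=1 US=1 PS=0]
  L3: frame=0x43 idx=29 entry=0x46007 [P=1 RW=1 US=1 PS=0]
  ✓ 0x4649A  — 4 lookups
#2 VA=0x480000005CB (r,kernel):
  TLB hit vpn=0x48000000 → PA=0x3C5CB
#3 VA=0x34041CF5A (r,kernel):
  L0: frame=0x3B idx=0 entry=0x47007 [P=1 RW=1 US=1 PS=0]
  L1: frame=0x47 idx=13 entry=0x4B007 [P=1 RW=1 US=1 PS=0]
  L2: frame=0x4B idx=2 entry=0x4F007 [P=1 RW=1 US=1 PS=0]
  L3: frame=0x4F idx=28 entry=0x1F004 [P=0 RW=0 US=1 PS=0]
  → PAGE_NOT_PRESENT  (4 entries read)
#4 VA=0x90500000525 (r,kernel):
  L0: frame=0x3B idx=18 entry=0x52007 [P=1 RW=1 US=1 PS=0]
  L1: frame=0x52 idx=20 entry=0x53087 [P=1 RW=1 US=1 PS=1]
  ✓ 0x53525 (huge @L1)  — 2 lookups

TLB: [["0x48000000", "0x3C"], ["0x3824381D", "0x46"], ["0x90500000", "0x53"]]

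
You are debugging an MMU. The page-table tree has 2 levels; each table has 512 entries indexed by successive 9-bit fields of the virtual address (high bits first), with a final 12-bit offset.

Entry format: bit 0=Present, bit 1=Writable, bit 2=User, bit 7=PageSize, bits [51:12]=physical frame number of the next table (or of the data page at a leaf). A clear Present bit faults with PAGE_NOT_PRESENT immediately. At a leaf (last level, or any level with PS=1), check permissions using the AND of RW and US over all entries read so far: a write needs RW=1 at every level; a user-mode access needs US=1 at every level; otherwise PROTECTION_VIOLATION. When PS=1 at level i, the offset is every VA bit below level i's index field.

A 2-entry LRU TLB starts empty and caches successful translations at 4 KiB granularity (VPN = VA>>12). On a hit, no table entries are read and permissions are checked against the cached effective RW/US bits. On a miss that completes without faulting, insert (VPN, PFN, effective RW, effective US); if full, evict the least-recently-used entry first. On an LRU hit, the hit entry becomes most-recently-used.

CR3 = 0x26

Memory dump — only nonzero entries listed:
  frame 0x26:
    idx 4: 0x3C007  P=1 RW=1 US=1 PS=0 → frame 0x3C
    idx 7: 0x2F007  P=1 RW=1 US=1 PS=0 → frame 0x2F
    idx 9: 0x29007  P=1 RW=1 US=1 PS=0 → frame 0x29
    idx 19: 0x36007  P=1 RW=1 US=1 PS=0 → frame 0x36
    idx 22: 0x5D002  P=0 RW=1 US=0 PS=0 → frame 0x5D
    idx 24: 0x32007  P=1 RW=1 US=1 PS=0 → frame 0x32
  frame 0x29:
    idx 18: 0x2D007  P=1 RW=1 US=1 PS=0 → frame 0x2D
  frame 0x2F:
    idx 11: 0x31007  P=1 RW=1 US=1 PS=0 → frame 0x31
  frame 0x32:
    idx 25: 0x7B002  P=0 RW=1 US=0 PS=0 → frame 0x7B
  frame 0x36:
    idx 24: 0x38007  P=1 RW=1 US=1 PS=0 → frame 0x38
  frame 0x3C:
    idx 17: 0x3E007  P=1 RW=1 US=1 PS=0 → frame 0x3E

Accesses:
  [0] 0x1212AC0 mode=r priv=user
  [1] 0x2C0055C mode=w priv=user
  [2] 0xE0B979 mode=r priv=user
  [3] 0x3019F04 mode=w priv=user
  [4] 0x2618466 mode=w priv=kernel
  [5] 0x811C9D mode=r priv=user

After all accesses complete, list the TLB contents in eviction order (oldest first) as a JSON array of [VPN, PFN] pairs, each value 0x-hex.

Trace:
#0 VA=0x1212AC0 (r,user):
  L0: frame=0x26 idx=9 entry=0x29007 [P=1 RW=1 US=1 PS=0]
  L1: frame=0x29 idx=18 entry=0x2D007 [P=1 RW=1 US=1 PS=0]
  ✓ 0x2DAC0  — 2 lookups
#1 VA=0x2C0055C (w,user):
  L0: frame=0x26 idx=22 entry=0x5D002 [P=0 RW=1 US=0 PS=0]
  → PAGE_NOT_PRESENT  (1 entries read)
#2 VA=0xE0B979 (r,user):
  L0: frame=0x26 idx=7 entry=0x2F007 [P=1 RW=1 US=1 PS=0]
  L1: frame=0x2F idx=11 entry=0x31007 [P=1 RW=1 US=1 PS=0]
  ✓ 0x31979  — 2 lookups
#3 VA=0x3019F04 (w,user):
  L0: frame=0x26 idx=24 entry=0x32007 [P=1 RW=1 US=1 PS=0]
  L1: frame=0x32 idx=25 entry=0x7B002 [P=0 RW=1 US=0 PS=0]
  → PAGE_NOT_PRESENT  (2 entries read)
#4 VA=0x2618466 (w,kernel):
  L0: frame=0x26 idx=19 entry=0x36007 [P=1 RW=1 US=1 PS=0]
  L1: frame=0x36 idx=24 entry=0x38007 [P=1 RW=1 US=1 PS=0]
  ✓ 0x38466  — 2 lookups
#5 VA=0x811C9D (r,user):
  L0: frame=0x26 idx=4 entry=0x3C007 [P=1 RW=1 US=1 PS=0]
  L1: frame=0x3C idx=17 entry=0x3E007 [P=1 RW=1 US=1 PS=0]
  ✓ 0x3EC9D  — 2 lookups

TLB: [["0x2618", "0x38"], ["0x811", "0x3E"]]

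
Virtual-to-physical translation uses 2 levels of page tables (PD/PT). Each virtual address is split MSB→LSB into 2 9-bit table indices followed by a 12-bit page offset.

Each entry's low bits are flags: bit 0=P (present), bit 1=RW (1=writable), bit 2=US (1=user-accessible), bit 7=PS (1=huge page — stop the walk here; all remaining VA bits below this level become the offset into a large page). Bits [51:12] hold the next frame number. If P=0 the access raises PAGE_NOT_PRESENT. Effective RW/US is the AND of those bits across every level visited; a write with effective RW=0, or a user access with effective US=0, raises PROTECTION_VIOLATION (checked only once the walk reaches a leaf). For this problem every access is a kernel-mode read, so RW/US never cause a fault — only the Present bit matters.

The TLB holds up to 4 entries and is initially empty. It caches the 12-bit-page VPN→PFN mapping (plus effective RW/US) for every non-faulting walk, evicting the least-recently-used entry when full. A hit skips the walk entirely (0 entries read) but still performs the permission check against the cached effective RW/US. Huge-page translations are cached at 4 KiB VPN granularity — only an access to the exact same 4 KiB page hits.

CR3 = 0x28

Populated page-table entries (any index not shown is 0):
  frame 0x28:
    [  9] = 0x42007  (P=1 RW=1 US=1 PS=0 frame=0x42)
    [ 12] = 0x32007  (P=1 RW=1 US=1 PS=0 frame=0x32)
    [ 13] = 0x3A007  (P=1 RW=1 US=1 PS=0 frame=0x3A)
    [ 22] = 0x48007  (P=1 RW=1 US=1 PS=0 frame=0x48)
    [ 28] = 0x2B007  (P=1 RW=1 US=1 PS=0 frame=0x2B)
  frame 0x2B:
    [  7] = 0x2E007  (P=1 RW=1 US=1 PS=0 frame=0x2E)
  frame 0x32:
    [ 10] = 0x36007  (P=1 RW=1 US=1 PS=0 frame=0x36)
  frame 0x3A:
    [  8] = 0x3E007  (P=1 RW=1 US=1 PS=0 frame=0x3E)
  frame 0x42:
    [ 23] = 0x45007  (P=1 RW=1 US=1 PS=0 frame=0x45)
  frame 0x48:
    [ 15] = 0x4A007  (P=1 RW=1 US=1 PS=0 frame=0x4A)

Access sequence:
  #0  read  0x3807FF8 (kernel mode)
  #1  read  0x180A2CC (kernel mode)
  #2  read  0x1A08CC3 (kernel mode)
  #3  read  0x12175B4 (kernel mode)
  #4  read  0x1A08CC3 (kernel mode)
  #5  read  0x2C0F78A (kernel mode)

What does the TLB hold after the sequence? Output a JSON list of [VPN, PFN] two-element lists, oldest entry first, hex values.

Walk each access:
#0 VA=0x3807FF8 (r,kernel):
  lvl0: tbl 0x28, slot 28 ⇒ 0x2B007 (P1/RW1/US1/PS0)
  lvl1: tbl 0x2B, slot 7 ⇒ 0x2E007 (P1/RW1/US1/PS0)
  ✓ 0x2EFF8  — 2 lookups
#1 VA=0x180A2CC (r,kernel):
  lvl0: tbl 0x28, slot 12 ⇒ 0x32007 (P1/RW1/US1/PS0)
  lvl1: tbl 0x32, slot 10 ⇒ 0x36007 (P1/RW1/US1/PS0)
  ✓ 0x362CC  — 2 lookups
#2 VA=0x1A08CC3 (r,kernel):
  lvl0: tbl 0x28, slot 13 ⇒ 0x3A007 (P1/RW1/US1/PS0)
  lvl1: tbl 0x3A, slot 8 ⇒ 0x3E007 (P1/RW1/US1/PS0)
  ✓ 0x3ECC3  — 2 lookups
#3 VA=0x12175B4 (r,kernel):
  lvl0: tbl 0x28, slot 9 ⇒ 0x42007 (P1/RW1/US1/PS0)
  lvl1: tbl 0x42, slot 23 ⇒ 0x45007 (P1/RW1/US1/PS0)
  ✓ 0x455B4  — 2 lookups
#4 VA=0x1A08CC3 (r,kernel):
  TLB hit vpn=0x1A08 → PA=0x3ECC3
#5 VA=0x2C0F78A (r,kernel):
  lvl0: tbl 0x28, slot 22 ⇒ 0x48007 (P1/RW1/US1/PS0)
  lvl1: tbl 0x48, slot 15 ⇒ 0x4A007 (P1/RW1/US1/PS0)
  ✓ 0x4A78A  — 2 lookups

TLB: [["0x180A", "0x36"], ["0x1217", "0x45"], ["0x1A08", "0x3E"], ["0x2C0F", "0x4A"]]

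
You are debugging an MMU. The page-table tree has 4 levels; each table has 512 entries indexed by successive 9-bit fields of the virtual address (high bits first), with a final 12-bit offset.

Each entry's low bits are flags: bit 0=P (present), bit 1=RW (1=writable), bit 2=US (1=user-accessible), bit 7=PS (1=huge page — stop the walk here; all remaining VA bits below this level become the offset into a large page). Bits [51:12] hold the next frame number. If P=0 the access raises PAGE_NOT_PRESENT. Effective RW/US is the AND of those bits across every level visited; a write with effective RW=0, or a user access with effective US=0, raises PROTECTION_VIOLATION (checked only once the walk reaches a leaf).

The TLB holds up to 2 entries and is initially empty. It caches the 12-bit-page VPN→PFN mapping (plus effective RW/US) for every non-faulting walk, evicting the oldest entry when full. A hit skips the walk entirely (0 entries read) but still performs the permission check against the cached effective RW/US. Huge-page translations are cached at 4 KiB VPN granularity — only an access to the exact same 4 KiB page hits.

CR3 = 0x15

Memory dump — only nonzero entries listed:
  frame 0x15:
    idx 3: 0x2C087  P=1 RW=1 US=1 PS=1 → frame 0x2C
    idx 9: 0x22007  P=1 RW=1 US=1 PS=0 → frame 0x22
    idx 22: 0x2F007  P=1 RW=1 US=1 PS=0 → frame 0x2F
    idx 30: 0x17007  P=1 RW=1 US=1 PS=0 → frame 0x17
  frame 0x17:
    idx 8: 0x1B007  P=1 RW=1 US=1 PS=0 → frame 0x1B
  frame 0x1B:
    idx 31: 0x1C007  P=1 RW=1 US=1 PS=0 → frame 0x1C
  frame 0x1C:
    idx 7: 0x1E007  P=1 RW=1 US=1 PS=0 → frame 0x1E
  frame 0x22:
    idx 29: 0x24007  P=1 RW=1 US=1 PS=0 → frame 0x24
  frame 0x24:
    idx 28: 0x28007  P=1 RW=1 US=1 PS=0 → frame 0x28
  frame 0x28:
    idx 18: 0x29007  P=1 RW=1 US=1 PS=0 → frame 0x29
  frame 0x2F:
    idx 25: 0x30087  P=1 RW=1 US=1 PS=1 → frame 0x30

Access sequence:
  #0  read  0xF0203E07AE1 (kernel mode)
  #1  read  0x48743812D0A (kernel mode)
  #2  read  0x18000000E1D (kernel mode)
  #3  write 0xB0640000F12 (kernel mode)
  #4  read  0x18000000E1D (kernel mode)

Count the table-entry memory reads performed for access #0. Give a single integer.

Per-access translation:
#0 VA=0xF0203E07AE1 (r,kernel):
  [0] read 0x15 idx=30: raw=0x17007 flags P=1 W=1 U=1 S=0
  [1] read 0x17 idx=8: raw=0x1B007 flags P=1 W=1 U=1 S=0
  [2] read 0x1B idx=31: raw=0x1C007 flags P=1 W=1 U=1 S=0
  [3] read 0x1C idx=7: raw=0x1E007 flags P=1 W=1 U=1 S=0
  ✓ 0x1EAE1  — 4 lookups
#1 VA=0x48743812D0A (r,kernel):
  [0] read 0x15 idx=9: raw=0x22007 flags P=1 W=1 U=1 S=0
  [1] read 0x22 idx=29: raw=0x24007 flags P=1 W=1 U=1 S=0
  [2] read 0x24 idx=28: raw=0x28007 flags P=1 W=1 U=1 S=0
  [3] read 0x28 idx=18: raw=0x29007 flags P=1 W=1 U=1 S=0
  ✓ 0x29D0A  — 4 lookups
#2 VA=0x18000000E1D (r,kernel):
  [0] read 0x15 idx=3: raw=0x2C087 flags P=1 W=1 U=1 S=1
  ✓ 0x2CE1D (huge @L0)  — 1 lookups
#3 VA=0xB0640000F12 (w,kernel):
  [0] read 0x15 idx=22: raw=0x2F007 flags P=1 W=1 U=1 S=0
  [1] read 0x2F idx=25: raw=0x30087 flags P=1 W=1 U=1 S=1
  ✓ 0x30F12 (huge @L1)  — 2 lookups
#4 VA=0x18000000E1D (r,kernel):
  TLB hit vpn=0x18000000 → PA=0x2CE1D

Entries read for #0: 4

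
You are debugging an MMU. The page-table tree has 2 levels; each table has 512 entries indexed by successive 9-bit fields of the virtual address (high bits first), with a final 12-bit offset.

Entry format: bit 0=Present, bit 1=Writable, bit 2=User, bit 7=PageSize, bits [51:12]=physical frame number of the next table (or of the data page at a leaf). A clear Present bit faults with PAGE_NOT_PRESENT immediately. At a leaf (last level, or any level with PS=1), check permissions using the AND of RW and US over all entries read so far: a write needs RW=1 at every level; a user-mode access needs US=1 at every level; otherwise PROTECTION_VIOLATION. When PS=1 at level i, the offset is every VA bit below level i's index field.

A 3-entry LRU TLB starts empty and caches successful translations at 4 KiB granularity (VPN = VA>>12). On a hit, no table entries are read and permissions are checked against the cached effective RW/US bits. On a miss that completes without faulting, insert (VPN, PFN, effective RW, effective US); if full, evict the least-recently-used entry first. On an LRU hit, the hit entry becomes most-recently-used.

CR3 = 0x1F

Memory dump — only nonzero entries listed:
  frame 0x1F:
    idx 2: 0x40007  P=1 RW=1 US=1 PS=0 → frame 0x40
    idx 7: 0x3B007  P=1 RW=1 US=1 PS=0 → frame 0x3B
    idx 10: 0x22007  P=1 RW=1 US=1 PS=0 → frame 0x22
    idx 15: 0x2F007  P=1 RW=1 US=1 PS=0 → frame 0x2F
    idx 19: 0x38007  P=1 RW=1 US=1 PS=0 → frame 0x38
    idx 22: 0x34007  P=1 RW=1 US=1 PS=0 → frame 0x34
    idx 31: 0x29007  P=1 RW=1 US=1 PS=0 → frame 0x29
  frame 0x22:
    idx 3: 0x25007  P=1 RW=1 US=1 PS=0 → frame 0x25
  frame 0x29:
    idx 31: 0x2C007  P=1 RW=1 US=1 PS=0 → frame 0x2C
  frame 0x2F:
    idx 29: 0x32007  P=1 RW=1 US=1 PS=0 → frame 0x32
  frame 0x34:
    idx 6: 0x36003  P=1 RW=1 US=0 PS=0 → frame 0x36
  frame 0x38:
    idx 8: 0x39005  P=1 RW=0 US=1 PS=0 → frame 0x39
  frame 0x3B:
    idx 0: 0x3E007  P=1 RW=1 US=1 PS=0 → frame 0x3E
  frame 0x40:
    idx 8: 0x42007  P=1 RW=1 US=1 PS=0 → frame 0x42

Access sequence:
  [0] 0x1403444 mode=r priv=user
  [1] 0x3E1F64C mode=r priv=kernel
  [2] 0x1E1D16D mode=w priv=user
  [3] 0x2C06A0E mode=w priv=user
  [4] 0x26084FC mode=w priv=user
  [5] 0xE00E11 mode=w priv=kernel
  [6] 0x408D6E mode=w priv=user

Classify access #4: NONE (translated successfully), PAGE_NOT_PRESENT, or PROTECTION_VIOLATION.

Walk each access:
#0 VA=0x1403444 (r,user):
  L0: frame=0x1F idx=10 entry=0x22007 [P=1 RW=1 US=1 PS=0]
  L1: frame=0x22 idx=3 entry=0x25007 [P=1 RW=1 US=1 PS=0]
  → PA=0x25444  (2 entries read)
#1 VA=0x3E1F64C (r,kernel):
  L0: frame=0x1F idx=31 entry=0x29007 [P=1 RW=1 US=1 PS=0]
  L1: frame=0x29 idx=31 entry=0x2C007 [P=1 RW=1 US=1 PS=0]
  → PA=0x2C64C  (2 entries read)
#2 VA=0x1E1D16D (w,user):
  L0: frame=0x1F idx=15 entry=0x2F007 [P=1 RW=1 US=1 PS=0]
  L1: frame=0x2F idx=29 entry=0x32007 [P=1 RW=1 US=1 PS=0]
  → PA=0x3216D  (2 entries read)
#3 VA=0x2C06A0E (w,user):
  L0: frame=0x1F idx=22 entry=0x34007 [P=1 RW=1 US=1 PS=0]
  L1: frame=0x34 idx=6 entry=0x36003 [P=1 RW=1 US=0 PS=0]
  ✗ PROTECTION_VIOLATION  [2 reads]
#4 VA=0x26084FC (w,user):
  L0: frame=0x1F idx=19 entry=0x38007 [P=1 RW=1 US=1 PS=0]
  L1: frame=0x38 idx=8 entry=0x39005 [P=1 RW=0 US=1 PS=0]
  ✗ PROTECTION_VIOLATION  [2 reads]
#5 VA=0xE00E11 (w,kernel):
  L0: frame=0x1F idx=7 entry=0x3B007 [P=1 RW=1 US=1 PS=0]
  L1: frame=0x3B idx=0 entry=0x3E007 [P=1 RW=1 US=1 PS=0]
  → PA=0x3EE11  (2 entries read)
#6 VA=0x408D6E (w,user):
  L0: frame=0x1F idx=2 entry=0x40007 [P=1 RW=1 US=1 PS=0]
  L1: frame=0x40 idx=8 entry=0x42007 [P=1 RW=1 US=1 PS=0]
  → PA=0x42D6E  (2 entries read)

Access #4 fault: PROTECTION_VIOLATION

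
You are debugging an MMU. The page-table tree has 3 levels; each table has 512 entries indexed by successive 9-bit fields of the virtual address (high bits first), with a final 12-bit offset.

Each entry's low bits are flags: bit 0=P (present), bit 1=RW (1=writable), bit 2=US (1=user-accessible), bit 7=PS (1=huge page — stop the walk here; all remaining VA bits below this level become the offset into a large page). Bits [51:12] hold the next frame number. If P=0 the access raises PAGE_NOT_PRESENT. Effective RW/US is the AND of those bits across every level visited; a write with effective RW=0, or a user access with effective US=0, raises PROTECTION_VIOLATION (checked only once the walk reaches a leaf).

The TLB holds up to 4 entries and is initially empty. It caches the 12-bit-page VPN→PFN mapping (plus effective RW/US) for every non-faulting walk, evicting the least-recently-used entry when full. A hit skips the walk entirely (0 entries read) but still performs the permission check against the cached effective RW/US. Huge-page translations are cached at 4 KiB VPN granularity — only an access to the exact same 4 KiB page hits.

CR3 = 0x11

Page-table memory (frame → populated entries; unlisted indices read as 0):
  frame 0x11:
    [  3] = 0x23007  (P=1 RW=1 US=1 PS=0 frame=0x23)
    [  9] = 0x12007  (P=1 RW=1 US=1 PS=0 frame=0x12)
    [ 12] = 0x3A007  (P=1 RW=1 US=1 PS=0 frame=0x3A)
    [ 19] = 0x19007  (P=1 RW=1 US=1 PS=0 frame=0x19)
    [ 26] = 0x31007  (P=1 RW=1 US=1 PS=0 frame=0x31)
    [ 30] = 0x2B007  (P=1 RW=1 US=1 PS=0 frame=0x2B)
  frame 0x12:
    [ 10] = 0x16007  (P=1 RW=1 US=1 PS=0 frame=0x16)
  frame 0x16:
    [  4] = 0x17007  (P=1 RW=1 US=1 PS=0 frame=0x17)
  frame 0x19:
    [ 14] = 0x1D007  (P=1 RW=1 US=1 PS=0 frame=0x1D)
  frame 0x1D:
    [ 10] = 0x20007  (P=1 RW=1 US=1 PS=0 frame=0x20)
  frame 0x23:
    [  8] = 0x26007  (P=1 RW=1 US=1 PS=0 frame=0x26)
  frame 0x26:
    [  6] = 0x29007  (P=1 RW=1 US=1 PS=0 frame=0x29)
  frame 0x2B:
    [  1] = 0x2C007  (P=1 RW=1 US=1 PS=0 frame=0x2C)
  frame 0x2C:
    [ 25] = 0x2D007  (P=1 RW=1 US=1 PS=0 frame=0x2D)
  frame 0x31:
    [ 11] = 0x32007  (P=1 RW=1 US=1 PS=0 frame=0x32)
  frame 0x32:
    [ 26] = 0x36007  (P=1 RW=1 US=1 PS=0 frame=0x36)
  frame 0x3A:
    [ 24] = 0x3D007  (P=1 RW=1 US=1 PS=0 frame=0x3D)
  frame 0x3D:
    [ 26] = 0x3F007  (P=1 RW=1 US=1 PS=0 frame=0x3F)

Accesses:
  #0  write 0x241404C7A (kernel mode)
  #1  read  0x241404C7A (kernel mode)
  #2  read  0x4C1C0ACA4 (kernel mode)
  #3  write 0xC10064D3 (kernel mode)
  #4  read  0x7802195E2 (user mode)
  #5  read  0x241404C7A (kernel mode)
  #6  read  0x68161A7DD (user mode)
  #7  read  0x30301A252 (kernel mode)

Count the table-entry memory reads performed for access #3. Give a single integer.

Per-access translation:
#0 VA=0x241404C7A (w,kernel):
  L0: frame=0x11 idx=9 entry=0x12007 [P=1 RW=1 US=1 PS=0]
  L1: frame=0x12 idx=10 entry=0x16007 [P=1 RW=1 US=1 PS=0]
  L2: frame=0x16 idx=4 entry=0x17007 [P=1 RW=1 US=1 PS=0]
  ✓ 0x17C7A  — 3 lookups
#1 VA=0x241404C7A (r,kernel):
  TLB hit vpn=0x241404 → PA=0x17C7A
#2 VA=0x4C1C0ACA4 (r,kernel):
  L0: frame=0x11 idx=19 entry=0x19007 [P=1 RW=1 US=1 PS=0]
  L1: frame=0x19 idx=14 entry=0x1D007 [P=1 RW=1 US=1 PS=0]
  L2: frame=0x1D idx=10 entry=0x20007 [P=1 RW=1 US=1 PS=0]
  ✓ 0x20CA4  — 3 lookups
#3 VA=0xC10064D3 (w,kernel):
  L0: frame=0x11 idx=3 entry=0x23007 [P=1 RW=1 US=1 PS=0]
  L1: frame=0x23 idx=8 entry=0x26007 [P=1 RW=1 US=1 PS=0]
  L2: frame=0x26 idx=6 entry=0x29007 [P=1 RW=1 US=1 PS=0]
  ✓ 0x294D3  — 3 lookups
#4 VA=0x7802195E2 (r,user):
  L0: frame=0x11 idx=30 entry=0x2B007 [P=1 RW=1 US=1 PS=0]
  L1: frame=0x2B idx=1 entry=0x2C007 [P=1 RW=1 US=1 PS=0]
  L2: frame=0x2C idx=25 entry=0x2D007 [P=1 RW=1 US=1 PS=0]
  ✓ 0x2D5E2  — 3 lookups
#5 VA=0x241404C7A (r,kernel):
  TLB hit vpn=0x241404 → PA=0x17C7A
#6 VA=0x68161A7DD (r,user):
  L0: frame=0x11 idx=26 entry=0x31007 [P=1 RW=1 US=1 PS=0]
  L1: frame=0x31 idx=11 entry=0x32007 [P=1 RW=1 US=1 PS=0]
  L2: frame=0x32 idx=26 entry=0x36007 [P=1 RW=1 US=1 PS=0]
  ✓ 0x367DD  — 3 lookups
#7 VA=0x30301A252 (r,kernel):
  L0: frame=0x11 idx=12 entry=0x3A007 [P=1 RW=1 US=1 PS=0]
  L1: frame=0x3A idx=24 entry=0x3D007 [P=1 RW=1 US=1 PS=0]
  L2: frame=0x3D idx=26 entry=0x3F007 [P=1 RW=1 US=1 PS=0]
  ✓ 0x3F252  — 3 lookups

Entries read for #3: 3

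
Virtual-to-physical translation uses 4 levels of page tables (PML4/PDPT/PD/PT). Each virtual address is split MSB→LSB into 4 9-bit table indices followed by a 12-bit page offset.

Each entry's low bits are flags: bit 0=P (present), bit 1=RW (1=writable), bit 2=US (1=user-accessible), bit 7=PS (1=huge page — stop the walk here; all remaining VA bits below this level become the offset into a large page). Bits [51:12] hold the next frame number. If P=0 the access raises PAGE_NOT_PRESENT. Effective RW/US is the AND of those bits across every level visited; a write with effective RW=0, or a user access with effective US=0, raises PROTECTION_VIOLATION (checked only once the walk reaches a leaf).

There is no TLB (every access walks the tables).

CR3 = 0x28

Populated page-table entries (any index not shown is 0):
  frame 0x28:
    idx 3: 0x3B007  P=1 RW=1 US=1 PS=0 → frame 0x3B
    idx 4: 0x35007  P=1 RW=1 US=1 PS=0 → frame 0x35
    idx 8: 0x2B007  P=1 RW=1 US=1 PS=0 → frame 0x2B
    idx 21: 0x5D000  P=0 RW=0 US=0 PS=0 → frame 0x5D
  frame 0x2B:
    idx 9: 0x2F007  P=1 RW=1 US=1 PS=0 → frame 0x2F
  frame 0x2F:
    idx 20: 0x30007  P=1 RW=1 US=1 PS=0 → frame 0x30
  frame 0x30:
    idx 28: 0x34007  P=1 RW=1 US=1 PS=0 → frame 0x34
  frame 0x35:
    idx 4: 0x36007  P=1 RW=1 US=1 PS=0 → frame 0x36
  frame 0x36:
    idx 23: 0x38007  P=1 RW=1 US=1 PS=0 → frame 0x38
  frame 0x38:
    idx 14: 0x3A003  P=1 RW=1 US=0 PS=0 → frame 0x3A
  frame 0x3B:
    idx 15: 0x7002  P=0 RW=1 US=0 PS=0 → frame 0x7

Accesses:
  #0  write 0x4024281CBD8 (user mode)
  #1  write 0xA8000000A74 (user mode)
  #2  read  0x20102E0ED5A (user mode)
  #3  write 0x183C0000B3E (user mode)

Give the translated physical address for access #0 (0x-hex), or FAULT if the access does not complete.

Walk each access:
#0 VA=0x4024281CBD8 (w,user):
  [0] read 0x28 idx=8: raw=0x2B007 flags P=1 W=1 U=1 S=0
  [1] read 0x2B idx=9: raw=0x2F007 flags P=1 W=1 U=1 S=0
  [2] read 0x2F idx=20: raw=0x30007 flags P=1 W=1 U=1 S=0
  [3] read 0x30 idx=28: raw=0x34007 flags P=1 W=1 U=1 S=0
  ⇒ phys 0x34BD8  [4 reads]
#1 VA=0xA8000000A74 (w,user):
  [0] read 0x28 idx=21: raw=0x5D000 flags P=0 W=0 U=0 S=0
  → PAGE_NOT_PRESENT  (1 entries read)
#2 VA=0x20102E0ED5A (r,user):
  [0] read 0x28 idx=4: raw=0x35007 flags P=1 W=1 U=1 S=0
  [1] read 0x35 idx=4: raw=0x36007 flags P=1 W=1 U=1 S=0
  [2] read 0x36 idx=23: raw=0x38007 flags P=1 W=1 U=1 S=0
  [3] read 0x38 idx=14: raw=0x3A003 flags P=1 W=1 U=0 S=0
  → PROTECTION_VIOLATION  (4 entries read)
#3 VA=0x183C0000B3E (w,user):
  [0] read 0x28 idx=3: raw=0x3B007 flags P=1 W=1 U=1 S=0
  [1] read 0x3B idx=15: raw=0x7002 flags P=0 W=1 U=0 S=0
  → PAGE_NOT_PRESENT  (2 entries read)

Access #0 PA: 0x34BD8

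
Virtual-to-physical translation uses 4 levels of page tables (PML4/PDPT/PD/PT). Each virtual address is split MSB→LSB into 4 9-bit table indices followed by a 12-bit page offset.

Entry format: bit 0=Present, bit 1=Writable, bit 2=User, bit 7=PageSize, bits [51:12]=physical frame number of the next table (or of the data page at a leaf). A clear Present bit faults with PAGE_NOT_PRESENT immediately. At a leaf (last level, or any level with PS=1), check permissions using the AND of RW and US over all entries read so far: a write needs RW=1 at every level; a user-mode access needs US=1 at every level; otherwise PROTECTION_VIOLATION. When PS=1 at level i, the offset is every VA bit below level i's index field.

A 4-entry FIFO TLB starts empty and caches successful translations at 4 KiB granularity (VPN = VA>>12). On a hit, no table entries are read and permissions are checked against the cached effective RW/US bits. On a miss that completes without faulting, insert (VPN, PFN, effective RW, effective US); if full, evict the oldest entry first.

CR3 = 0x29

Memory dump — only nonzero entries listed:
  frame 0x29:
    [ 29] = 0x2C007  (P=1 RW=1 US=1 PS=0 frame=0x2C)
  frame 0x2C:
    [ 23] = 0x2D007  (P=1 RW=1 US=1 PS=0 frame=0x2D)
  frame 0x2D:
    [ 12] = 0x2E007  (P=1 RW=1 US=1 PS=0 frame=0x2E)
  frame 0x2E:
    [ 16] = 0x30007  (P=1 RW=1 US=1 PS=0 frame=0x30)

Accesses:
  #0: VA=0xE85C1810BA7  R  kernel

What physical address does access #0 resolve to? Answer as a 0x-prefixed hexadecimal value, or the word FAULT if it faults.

Trace:
#0 VA=0xE85C1810BA7 (r,kernel):
  lvl0: tbl 0x29, slot 29 ⇒ 0x2C007 (P1/RW1/US1/PS0)
  lvl1: tbl 0x2C, slot 23 ⇒ 0x2D007 (P1/RW1/US1/PS0)
  lvl2: tbl 0x2D, slot 12 ⇒ 0x2E007 (P1/RW1/US1/PS0)
  lvl3: tbl 0x2E, slot 16 ⇒ 0x30007 (P1/RW1/US1/PS0)
  ✓ 0x30BA7  — 4 lookups

Access #0 PA: 0x30BA7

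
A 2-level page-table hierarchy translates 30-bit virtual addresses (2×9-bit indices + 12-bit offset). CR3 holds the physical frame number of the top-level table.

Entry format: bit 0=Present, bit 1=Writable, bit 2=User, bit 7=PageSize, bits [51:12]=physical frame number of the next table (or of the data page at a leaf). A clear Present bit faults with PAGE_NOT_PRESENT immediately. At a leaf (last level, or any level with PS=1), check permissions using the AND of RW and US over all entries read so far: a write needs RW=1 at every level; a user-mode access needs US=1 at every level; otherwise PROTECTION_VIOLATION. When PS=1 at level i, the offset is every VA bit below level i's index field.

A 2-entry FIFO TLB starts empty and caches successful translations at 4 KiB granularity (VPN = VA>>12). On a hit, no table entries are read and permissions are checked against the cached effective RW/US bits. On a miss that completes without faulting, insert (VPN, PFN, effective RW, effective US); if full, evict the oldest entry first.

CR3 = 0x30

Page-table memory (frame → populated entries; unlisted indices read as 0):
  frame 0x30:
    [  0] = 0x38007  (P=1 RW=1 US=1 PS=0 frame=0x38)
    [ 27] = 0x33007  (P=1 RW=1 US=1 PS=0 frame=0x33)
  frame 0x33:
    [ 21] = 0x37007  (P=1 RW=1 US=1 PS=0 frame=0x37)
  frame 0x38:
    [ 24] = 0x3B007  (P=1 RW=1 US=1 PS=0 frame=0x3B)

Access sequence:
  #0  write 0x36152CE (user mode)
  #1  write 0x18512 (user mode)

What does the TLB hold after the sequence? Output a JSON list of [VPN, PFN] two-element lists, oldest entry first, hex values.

Trace:
#0 VA=0x36152CE (w,user):
  L0: frame=0x30 idx=27 entry=0x33007 [P=1 RW=1 US=1 PS=0]
  L1: frame=0x33 idx=21 entry=0x37007 [P=1 RW=1 US=1 PS=0]
  ⇒ phys 0x372CE  [2 reads]
#1 VA=0x18512 (w,user):
  L0: frame=0x30 idx=0 entry=0x38007 [P=1 RW=1 US=1 PS=0]
  L1: frame=0x38 idx=24 entry=0x3B007 [P=1 RW=1 US=1 PS=0]
  ⇒ phys 0x3B512  [2 reads]

TLB: [["0x3615", "0x37"], ["0x18", "0x3B"]]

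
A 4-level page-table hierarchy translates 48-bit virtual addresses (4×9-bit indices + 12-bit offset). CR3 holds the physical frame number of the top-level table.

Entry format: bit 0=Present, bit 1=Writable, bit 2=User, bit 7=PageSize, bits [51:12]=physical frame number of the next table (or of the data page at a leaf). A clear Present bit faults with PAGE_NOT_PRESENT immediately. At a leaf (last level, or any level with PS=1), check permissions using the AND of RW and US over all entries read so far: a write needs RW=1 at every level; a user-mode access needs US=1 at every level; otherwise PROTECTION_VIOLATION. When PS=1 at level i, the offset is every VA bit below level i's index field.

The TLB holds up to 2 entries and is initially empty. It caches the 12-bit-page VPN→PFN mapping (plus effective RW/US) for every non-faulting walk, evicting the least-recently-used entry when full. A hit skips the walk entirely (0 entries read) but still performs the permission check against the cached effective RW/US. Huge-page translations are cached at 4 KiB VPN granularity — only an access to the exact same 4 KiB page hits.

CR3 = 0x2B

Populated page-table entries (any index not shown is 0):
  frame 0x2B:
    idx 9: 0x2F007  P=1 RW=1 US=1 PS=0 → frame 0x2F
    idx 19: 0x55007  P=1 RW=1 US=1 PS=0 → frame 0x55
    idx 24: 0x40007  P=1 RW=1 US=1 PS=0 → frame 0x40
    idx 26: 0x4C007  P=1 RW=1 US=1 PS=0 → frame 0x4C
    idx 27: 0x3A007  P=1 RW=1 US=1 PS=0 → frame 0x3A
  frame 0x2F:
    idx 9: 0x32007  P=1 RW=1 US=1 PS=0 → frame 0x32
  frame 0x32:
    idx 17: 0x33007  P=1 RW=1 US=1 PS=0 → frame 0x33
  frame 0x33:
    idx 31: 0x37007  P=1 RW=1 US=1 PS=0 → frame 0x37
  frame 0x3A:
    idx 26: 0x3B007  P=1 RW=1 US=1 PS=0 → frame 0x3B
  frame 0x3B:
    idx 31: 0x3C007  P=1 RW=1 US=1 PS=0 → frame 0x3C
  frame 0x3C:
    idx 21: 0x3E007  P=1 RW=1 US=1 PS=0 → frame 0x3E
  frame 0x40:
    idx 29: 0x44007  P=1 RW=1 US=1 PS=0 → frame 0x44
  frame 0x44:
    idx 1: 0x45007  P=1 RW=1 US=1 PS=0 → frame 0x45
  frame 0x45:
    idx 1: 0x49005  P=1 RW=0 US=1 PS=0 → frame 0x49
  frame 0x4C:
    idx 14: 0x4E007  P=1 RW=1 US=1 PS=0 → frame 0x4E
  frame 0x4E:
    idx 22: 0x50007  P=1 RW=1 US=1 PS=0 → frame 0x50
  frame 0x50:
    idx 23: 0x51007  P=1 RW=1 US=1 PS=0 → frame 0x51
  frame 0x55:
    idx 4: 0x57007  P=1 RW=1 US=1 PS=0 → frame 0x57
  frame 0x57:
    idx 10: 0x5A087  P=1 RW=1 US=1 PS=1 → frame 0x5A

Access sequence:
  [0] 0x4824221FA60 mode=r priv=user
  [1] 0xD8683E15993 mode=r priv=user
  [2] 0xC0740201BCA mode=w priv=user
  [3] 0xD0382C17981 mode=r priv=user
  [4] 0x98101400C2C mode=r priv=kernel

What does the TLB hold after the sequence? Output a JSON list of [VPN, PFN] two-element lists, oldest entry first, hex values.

Trace:
#0 VA=0x4824221FA60 (r,user):
  lvl0: tbl 0x2B, slot 9 ⇒ 0x2F007 (P1/RW1/US1/PS0)
  lvl1: tbl 0x2F, slot 9 ⇒ 0x32007 (P1/RW1/US1/PS0)
  lvl2: tbl 0x32, slot 17 ⇒ 0x33007 (P1/RW1/US1/PS0)
  lvl3: tbl 0x33, slot 31 ⇒ 0x37007 (P1/RW1/US1/PS0)
  → PA=0x37A60  (4 entries read)
#1 VA=0xD8683E15993 (r,user):
  lvl0: tbl 0x2B, slot 27 ⇒ 0x3A007 (P1/RW1/US1/PS0)
  lvl1: tbl 0x3A, slot 26 ⇒ 0x3B007 (P1/RW1/US1/PS0)
  lvl2: tbl 0x3B, slot 31 ⇒ 0x3C007 (P1/RW1/US1/PS0)
  lvl3: tbl 0x3C, slot 21 ⇒ 0x3E007 (P1/RW1/US1/PS0)
  → PA=0x3E993  (4 entries read)
#2 VA=0xC0740201BCA (w,user):
  lvl0: tbl 0x2B, slot 24 ⇒ 0x40007 (P1/RW1/US1/PS0)
  lvl1: tbl 0x40, slot 29 ⇒ 0x44007 (P1/RW1/US1/PS0)
  lvl2: tbl 0x44, slot 1 ⇒ 0x45007 (P1/RW1/US1/PS0)
  lvl3: tbl 0x45, slot 1 ⇒ 0x49005 (P1/RW0/US1/PS0)
  → PROTECTION_VIOLATION  (4 entries read)
#3 VA=0xD0382C17981 (r,user):
  lvl0: tbl 0x2B, slot 26 ⇒ 0x4C007 (P1/RW1/US1/PS0)
  lvl1: tbl 0x4C, slot 14 ⇒ 0x4E007 (P1/RW1/US1/PS0)
  lvl2: tbl 0x4E, slot 22 ⇒ 0x50007 (P1/RW1/US1/PS0)
  lvl3: tbl 0x50, slot 23 ⇒ 0x51007 (P1/RW1/US1/PS0)
  → PA=0x51981  (4 entries read)
#4 VA=0x98101400C2C (r,kernel):
  lvl0: tbl 0x2B, slot 19 ⇒ 0x55007 (P1/RW1/US1/PS0)
  lvl1: tbl 0x55, slot 4 ⇒ 0x57007 (P1/RW1/US1/PS0)
  lvl2: tbl 0x57, slot 10 ⇒ 0x5A087 (P1/RW1/US1/PS1)
  → PA=0x5AC2C (huge @L2)  (3 entries read)

TLB: [["0xD0382C17", "0x51"], ["0x98101400", "0x5A"]]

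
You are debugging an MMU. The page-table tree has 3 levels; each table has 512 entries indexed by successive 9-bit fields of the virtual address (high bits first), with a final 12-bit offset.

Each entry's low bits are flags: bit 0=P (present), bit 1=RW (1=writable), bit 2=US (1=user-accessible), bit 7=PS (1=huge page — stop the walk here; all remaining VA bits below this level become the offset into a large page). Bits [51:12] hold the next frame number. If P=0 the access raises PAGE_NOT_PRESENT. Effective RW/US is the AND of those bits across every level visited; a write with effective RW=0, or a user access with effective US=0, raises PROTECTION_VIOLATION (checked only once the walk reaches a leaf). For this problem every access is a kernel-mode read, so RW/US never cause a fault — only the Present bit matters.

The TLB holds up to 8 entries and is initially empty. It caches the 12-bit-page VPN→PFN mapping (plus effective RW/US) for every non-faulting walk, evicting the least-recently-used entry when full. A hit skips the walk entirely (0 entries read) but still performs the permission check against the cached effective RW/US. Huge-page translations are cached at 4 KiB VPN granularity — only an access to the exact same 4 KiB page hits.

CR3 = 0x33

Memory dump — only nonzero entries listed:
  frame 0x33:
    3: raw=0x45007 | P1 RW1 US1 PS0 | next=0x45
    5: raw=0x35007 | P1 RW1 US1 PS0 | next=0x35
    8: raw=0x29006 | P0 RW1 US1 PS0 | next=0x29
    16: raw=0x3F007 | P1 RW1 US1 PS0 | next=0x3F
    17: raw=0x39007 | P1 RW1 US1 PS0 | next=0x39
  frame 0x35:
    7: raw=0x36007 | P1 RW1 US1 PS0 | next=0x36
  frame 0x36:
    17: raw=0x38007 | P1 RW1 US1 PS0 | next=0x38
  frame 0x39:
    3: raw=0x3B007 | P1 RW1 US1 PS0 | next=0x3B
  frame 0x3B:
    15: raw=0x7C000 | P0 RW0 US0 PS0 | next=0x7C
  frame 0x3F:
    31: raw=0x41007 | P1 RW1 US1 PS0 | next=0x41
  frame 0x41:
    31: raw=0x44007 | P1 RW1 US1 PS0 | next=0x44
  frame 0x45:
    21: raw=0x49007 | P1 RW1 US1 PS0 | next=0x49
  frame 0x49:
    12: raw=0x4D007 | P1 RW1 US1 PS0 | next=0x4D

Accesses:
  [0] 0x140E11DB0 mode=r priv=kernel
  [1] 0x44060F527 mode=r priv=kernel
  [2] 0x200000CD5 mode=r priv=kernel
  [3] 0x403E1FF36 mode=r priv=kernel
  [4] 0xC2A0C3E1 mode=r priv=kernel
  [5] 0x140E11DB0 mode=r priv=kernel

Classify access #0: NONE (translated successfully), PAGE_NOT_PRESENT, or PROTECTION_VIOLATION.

Walk each access:
#0 VA=0x140E11DB0 (r,kernel):
  L0 @0x33[5] → 0x35007  P=1,RW=1,US=1,PS=0
  L1 @0x35[7] → 0x36007  P=1,RW=1,US=1,PS=0
  L2 @0x36[17] → 0x38007  P=1,RW=1,US=1,PS=0
  ⇒ phys 0x38DB0  [3 reads]
#1 VA=0x44060F527 (r,kernel):
  L0 @0x33[17] → 0x39007  P=1,RW=1,US=1,PS=0
  L1 @0x39[3] → 0x3B007  P=1,RW=1,US=1,PS=0
  L2 @0x3B[15] → 0x7C000  P=0,RW=0,US=0,PS=0
  ✗ PAGE_NOT_PRESENT  [3 reads]
#2 VA=0x200000CD5 (r,kernel):
  L0 @0x33[8] → 0x29006  P=0,RW=1,US=1,PS=0
  ✗ PAGE_NOT_PRESENT  [1 reads]
#3 VA=0x403E1FF36 (r,kernel):
  L0 @0x33[16] → 0x3F007  P=1,RW=1,US=1,PS=0
  L1 @0x3F[31] → 0x41007  P=1,RW=1,US=1,PS=0
  L2 @0x41[31] → 0x44007  P=1,RW=1,US=1,PS=0
  ⇒ phys 0x44F36  [3 reads]
#4 VA=0xC2A0C3E1 (r,kernel):
  L0 @0x33[3] → 0x45007  P=1,RW=1,US=1,PS=0
  L1 @0x45[21] → 0x49007  P=1,RW=1,US=1,PS=0
  L2 @0x49[12] → 0x4D007  P=1,RW=1,US=1,PS=0
  ⇒ phys 0x4D3E1  [3 reads]
#5 VA=0x140E11DB0 (r,kernel):
  TLB hit vpn=0x140E11 → PA=0x38DB0

Access #0 fault: NONE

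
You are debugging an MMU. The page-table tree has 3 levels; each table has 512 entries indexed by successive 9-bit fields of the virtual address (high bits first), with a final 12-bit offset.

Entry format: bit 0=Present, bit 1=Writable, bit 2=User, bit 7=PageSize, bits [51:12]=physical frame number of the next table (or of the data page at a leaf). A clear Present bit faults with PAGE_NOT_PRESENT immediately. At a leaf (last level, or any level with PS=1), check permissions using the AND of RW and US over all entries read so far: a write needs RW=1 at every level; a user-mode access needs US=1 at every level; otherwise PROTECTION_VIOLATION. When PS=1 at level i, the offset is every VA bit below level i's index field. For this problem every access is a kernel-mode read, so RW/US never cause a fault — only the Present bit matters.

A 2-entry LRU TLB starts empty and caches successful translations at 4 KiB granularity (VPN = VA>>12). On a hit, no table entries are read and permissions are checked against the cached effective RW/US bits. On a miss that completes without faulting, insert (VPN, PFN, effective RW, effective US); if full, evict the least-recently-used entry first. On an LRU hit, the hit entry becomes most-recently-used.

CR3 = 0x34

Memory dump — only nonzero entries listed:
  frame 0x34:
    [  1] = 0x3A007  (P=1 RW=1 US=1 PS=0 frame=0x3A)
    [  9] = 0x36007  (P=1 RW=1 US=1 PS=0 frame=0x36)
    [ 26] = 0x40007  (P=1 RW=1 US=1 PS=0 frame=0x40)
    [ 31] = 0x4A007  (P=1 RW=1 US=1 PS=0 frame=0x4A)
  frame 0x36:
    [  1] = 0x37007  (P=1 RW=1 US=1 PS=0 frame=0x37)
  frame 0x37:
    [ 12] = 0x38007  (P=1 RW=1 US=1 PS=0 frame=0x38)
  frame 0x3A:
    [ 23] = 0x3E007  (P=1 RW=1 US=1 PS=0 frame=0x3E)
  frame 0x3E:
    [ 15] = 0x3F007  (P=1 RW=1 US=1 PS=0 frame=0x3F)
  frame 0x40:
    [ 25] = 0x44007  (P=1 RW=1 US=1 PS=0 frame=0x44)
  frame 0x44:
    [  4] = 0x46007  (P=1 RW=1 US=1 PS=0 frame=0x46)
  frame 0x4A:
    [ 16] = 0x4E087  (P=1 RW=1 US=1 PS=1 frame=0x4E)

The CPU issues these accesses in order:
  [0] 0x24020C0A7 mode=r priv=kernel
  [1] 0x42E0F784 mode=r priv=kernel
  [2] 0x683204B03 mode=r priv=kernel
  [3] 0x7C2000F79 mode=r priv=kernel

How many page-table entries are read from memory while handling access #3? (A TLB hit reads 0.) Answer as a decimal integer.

Trace:
#0 VA=0x24020C0A7 (r,kernel):
  [0] read 0x34 idx=9: raw=0x36007 flags P=1 W=1 U=1 S=0
  [1] read 0x36 idx=1: raw=0x37007 flags P=1 W=1 U=1 S=0
  [2] read 0x37 idx=12: raw=0x38007 flags P=1 W=1 U=1 S=0
  → PA=0x380A7  (3 entries read)
#1 VA=0x42E0F784 (r,kernel):
  [0] read 0x34 idx=1: raw=0x3A007 flags P=1 W=1 U=1 S=0
  [1] read 0x3A idx=23: raw=0x3E007 flags P=1 W=1 U=1 S=0
  [2] read 0x3E idx=15: raw=0x3F007 flags P=1 W=1 U=1 S=0
  → PA=0x3F784  (3 entries read)
#2 VA=0x683204B03 (r,kernel):
  [0] read 0x34 idx=26: raw=0x40007 flags P=1 W=1 U=1 S=0
  [1] read 0x40 idx=25: raw=0x44007 flags P=1 W=1 U=1 S=0
  [2] read 0x44 idx=4: raw=0x46007 flags P=1 W=1 U=1 S=0
  → PA=0x46B03  (3 entries read)
#3 VA=0x7C2000F79 (r,kernel):
  [0] read 0x34 idx=31: raw=0x4A007 flags P=1 W=1 U=1 S=0
  [1] read 0x4A idx=16: raw=0x4E087 flags P=1 W=1 U=1 S=1
  → PA=0x4EF79 (huge @L1)  (2 entries read)

Entries read for #3: 2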